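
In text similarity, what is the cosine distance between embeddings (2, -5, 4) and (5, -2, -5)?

With u = (2, -5, 4), v = (5, -2, -5):
u·v = 2·5 + (-5)·(-2) + 4·(-5) = 10 + 10 + (-20) = 0.
|u| = √(2² + (-5)² + 4²) = √45, |v| = √(5² + (-2)² + (-5)²) = √54, so |u||v| = √(45·54) = √2430.
cos θ = (u·v)/(|u||v|) = 0/√2430 = 0
Cosine distance = 1 - cos θ = 1 - 0 = 1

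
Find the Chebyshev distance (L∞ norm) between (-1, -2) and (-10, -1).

max(|x_i - y_i|) = max(|-1 - (-10)|, |-2 - (-1)|) = max(9, 1) = 9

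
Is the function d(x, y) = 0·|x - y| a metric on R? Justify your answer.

No. With c = 0, d(x,y) = 0 for all x, y. This fails identity of indiscernibles: d(5, 11) = 0 but 5 ≠ 11.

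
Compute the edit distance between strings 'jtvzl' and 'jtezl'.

Let D[i][j] be the edit distance between the first i characters of 'jtvzl' and the first j characters of 'jtezl', with D[i][0] = i, D[0][j] = j, and D[i][j] = D[i-1][j-1] if the characters match, else 1 + min(D[i-1][j], D[i][j-1], D[i-1][j-1]). Filling the table (rows: prefixes of 'jtvzl', columns: prefixes of 'jtezl'):
     ε  j  t  e  z  l
  ε  0  1  2  3  4  5
  j  1  0  1  2  3  4
  t  2  1  0  1  2  3
  v  3  2  1  1  2  3
  z  4  3  2  2  1  2
  l  5  4  3  3  2  1
The bottom-right entry gives D[5][5] = 1, so no sequence of fewer than 1 edit works. Backtracking through the table gives one optimal edit sequence (1 edit):
  jtvzl → jtezl (sub v→e @3)
Edit distance = 1.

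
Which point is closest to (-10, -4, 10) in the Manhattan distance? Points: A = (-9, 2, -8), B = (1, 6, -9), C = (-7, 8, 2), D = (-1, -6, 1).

Distances: d(A) = 25, d(B) = 40, d(C) = 23, d(D) = 20. Nearest: D = (-1, -6, 1) with distance 20.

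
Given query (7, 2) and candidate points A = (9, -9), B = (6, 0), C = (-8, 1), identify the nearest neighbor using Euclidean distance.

Distances: d(A) ≈ 11.1803, d(B) ≈ 2.2361, d(C) ≈ 15.0333. Nearest: B = (6, 0) with distance 2.2361.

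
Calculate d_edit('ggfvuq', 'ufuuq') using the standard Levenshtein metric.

Let D[i][j] be the edit distance between the first i characters of 'ggfvuq' and the first j characters of 'ufuuq', with D[i][0] = i, D[0][j] = j, and D[i][j] = D[i-1][j-1] if the characters match, else 1 + min(D[i-1][j], D[i][j-1], D[i-1][j-1]). Filling the table (rows: prefixes of 'ggfvuq', columns: prefixes of 'ufuuq'):
     ε  u  f  u  u  q
  ε  0  1  2  3  4  5
  g  1  1  2  3  4  5
  g  2  2  2  3  4  5
  f  3  3  2  3  4  5
  v  4  4  3  3  4  5
  u  5  4  4  3  3  4
  q  6  5  5  4  4  3
The bottom-right entry gives D[6][5] = 3, so no sequence of fewer than 3 edits works. Backtracking through the table gives one optimal edit sequence (3 edits):
  ggfvuq → gfvuq (del g @1)
  gfvuq → ufvuq (sub g→u @1)
  ufvuq → ufuuq (sub v→u @3)
Edit distance = 3.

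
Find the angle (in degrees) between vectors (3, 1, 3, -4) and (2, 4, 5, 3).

With u = (3, 1, 3, -4), v = (2, 4, 5, 3):
u·v = 3·2 + 1·4 + 3·5 + (-4)·3 = 6 + 4 + 15 + (-12) = 13.
|u| = √(3² + 1² + 3² + (-4)²) = √35, |v| = √(2² + 4² + 5² + 3²) = √54, so |u||v| = √(35·54) = √1890.
cos θ = (u·v)/(|u||v|) = 13/√1890 ≈ 0.299028
θ = arccos(0.299028) ≈ 72.6°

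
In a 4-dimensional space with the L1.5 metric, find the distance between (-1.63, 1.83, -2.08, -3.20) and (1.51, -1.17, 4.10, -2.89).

(Σ|x_i - y_i|^1.5)^(1/1.5) = (|-1.63 - 1.51|^1.5 + |1.83 - (-1.17)|^1.5 + |-2.08 - 4.1|^1.5 + |-3.2 - (-2.89)|^1.5)^(1/1.5)
= (3.14^1.5 + 3^1.5 + 6.18^1.5 + 0.31^1.5)^(1/1.5) ≈ (5.5641 + 5.1962 + 15.3632 + 0.1726)^(1/1.5) = (26.2961)^(1/1.5) ≈ 8.8429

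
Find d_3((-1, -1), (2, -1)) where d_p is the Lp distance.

(Σ|x_i - y_i|^3)^(1/3) = (|-1 - 2|^3 + |-1 - (-1)|^3)^(1/3)
= (3^3 + 0^3)^(1/3) = (27 + 0)^(1/3) = (27)^(1/3) = 3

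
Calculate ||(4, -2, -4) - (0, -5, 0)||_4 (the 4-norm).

(Σ|x_i - y_i|^4)^(1/4) = (|4 - 0|^4 + |-2 - (-5)|^4 + |-4 - 0|^4)^(1/4)
= (4^4 + 3^4 + 4^4)^(1/4) = (256 + 81 + 256)^(1/4) = (593)^(1/4) ≈ 4.9347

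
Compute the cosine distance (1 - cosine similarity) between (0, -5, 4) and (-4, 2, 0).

With u = (0, -5, 4), v = (-4, 2, 0):
u·v = 0·(-4) + (-5)·2 + 4·0 = 0 + (-10) + 0 = -10.
|u| = √(0² + (-5)² + 4²) = √41, |v| = √((-4)² + 2² + 0²) = √20, so |u||v| = √(41·20) = √820.
cos θ = (u·v)/(|u||v|) = -10/√820 ≈ -0.3492
Cosine distance = 1 - cos θ ≈ 1 - (-0.3492) = 1.3492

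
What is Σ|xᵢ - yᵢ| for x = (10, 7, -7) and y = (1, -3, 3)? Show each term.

Σ|x_i - y_i| = |10 - 1| + |7 - (-3)| + |-7 - 3| = 9 + 10 + 10 = 29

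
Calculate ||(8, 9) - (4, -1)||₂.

√(Σ(x_i - y_i)²) = √((8 - 4)² + (9 - (-1))²)
= √(4² + 10²) = √(16 + 100) = √116 ≈ 10.7703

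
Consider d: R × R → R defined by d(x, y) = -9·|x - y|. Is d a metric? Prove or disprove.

No. With c = -9 < 0, d fails non-negativity: d(1, 6) = -9·|1 - 6| = -9·5 = -45 < 0.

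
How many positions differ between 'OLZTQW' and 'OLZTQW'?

Differing positions: none. Hamming distance = 0.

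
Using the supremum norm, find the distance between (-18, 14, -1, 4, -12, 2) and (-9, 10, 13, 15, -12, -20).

max(|x_i - y_i|) = max(|-18 - (-9)|, |14 - 10|, |-1 - 13|, |4 - 15|, |-12 - (-12)|, |2 - (-20)|) = max(9, 4, 14, 11, 0, 22) = 22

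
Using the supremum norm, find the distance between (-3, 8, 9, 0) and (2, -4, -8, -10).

max(|x_i - y_i|) = max(|-3 - 2|, |8 - (-4)|, |9 - (-8)|, |0 - (-10)|) = max(5, 12, 17, 10) = 17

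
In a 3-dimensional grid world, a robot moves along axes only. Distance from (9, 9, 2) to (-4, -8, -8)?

Σ|x_i - y_i| = |9 - (-4)| + |9 - (-8)| + |2 - (-8)| = 13 + 17 + 10 = 40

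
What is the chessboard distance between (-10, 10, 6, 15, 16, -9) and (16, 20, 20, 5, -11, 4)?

max(|x_i - y_i|) = max(|-10 - 16|, |10 - 20|, |6 - 20|, |15 - 5|, |16 - (-11)|, |-9 - 4|) = max(26, 10, 14, 10, 27, 13) = 27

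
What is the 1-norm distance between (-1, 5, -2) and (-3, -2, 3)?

Σ|x_i - y_i| = |-1 - (-3)| + |5 - (-2)| + |-2 - 3| = 2 + 7 + 5 = 14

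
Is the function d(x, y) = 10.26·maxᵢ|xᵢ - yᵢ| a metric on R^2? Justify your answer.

Yes. The L∞ (Chebyshev) norm induces a metric on R^2, and multiplying a metric by a positive constant 10.26 > 0 preserves all four axioms: non-negativity (10.26·||x-y|| ≥ 0), identity (10.26·||x-y|| = 0 ⟺ ||x-y|| = 0 ⟺ x = y), symmetry (||x-y|| = ||y-x||), and the triangle inequality (10.26·||x-z|| ≤ 10.26·||x-y|| + 10.26·||y-z||). So d is a metric.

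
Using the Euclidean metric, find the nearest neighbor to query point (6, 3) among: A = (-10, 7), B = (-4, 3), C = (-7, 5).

Distances: d(A) ≈ 16.4924, d(B) = 10, d(C) ≈ 13.1529. Nearest: B = (-4, 3) with distance 10.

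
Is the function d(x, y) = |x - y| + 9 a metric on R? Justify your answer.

No. d fails identity of indiscernibles (specifically d(x,x) = 0): d(-8, -8) = |-8 - (-8)| + 9 = 0 + 9 = 9 ≠ 0.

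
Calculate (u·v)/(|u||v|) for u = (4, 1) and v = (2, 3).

With u = (4, 1), v = (2, 3):
u·v = 4·2 + 1·3 = 8 + 3 = 11.
|u| = √(4² + 1²) = √17, |v| = √(2² + 3²) = √13, so |u||v| = √(17·13) = √221.
cos θ = (u·v)/(|u||v|) = 11/√221 ≈ 0.7399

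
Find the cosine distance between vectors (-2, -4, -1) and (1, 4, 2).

With u = (-2, -4, -1), v = (1, 4, 2):
u·v = (-2)·1 + (-4)·4 + (-1)·2 = (-2) + (-16) + (-2) = -20.
|u| = √((-2)² + (-4)² + (-1)²) = √21, |v| = √(1² + 4² + 2²) = √21, so |u||v| = √(21·21) = √441 = 21.
cos θ = (u·v)/(|u||v|) = -20/21 ≈ -0.9524
Cosine distance = 1 - cos θ ≈ 1 - (-0.9524) = 1.9524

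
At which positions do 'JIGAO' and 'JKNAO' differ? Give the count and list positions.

Differing positions: 2, 3. Hamming distance = 2.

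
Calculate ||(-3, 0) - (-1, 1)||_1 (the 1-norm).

Σ|x_i - y_i| = |-3 - (-1)| + |0 - 1| = 2 + 1 = 3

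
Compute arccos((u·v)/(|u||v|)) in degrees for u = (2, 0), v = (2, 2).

With u = (2, 0), v = (2, 2):
u·v = 2·2 + 0·2 = 4 + 0 = 4.
|u| = √(2² + 0²) = √4, |v| = √(2² + 2²) = √8, so |u||v| = √(4·8) = √32.
cos θ = (u·v)/(|u||v|) = 4/√32 ≈ 0.707107
θ = arccos(0.707107) ≈ 45°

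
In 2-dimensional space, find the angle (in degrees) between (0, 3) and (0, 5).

With u = (0, 3), v = (0, 5):
u·v = 0·0 + 3·5 = 0 + 15 = 15.
|u| = √(0² + 3²) = √9, |v| = √(0² + 5²) = √25, so |u||v| = √(9·25) = √225 = 15.
cos θ = (u·v)/(|u||v|) = 15/15 = 1 (the vectors are parallel, pointing the same way)
θ = arccos(1) = 0°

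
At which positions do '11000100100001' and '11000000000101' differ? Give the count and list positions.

Differing positions: 6, 9, 12. Hamming distance = 3.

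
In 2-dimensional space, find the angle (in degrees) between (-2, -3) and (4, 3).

With u = (-2, -3), v = (4, 3):
u·v = (-2)·4 + (-3)·3 = (-8) + (-9) = -17.
|u| = √((-2)² + (-3)²) = √13, |v| = √(4² + 3²) = √25, so |u||v| = √(13·25) = √325.
cos θ = (u·v)/(|u||v|) = -17/√325 ≈ -0.94299
θ = arccos(-0.94299) ≈ 160.56°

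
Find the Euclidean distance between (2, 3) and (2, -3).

√(Σ(x_i - y_i)²) = √((2 - 2)² + (3 - (-3))²)
= √(0² + 6²) = √(0 + 36) = √36 = 6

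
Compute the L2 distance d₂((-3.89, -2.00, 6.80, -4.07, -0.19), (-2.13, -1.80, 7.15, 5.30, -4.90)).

√(Σ(x_i - y_i)²) = √((-3.89 - (-2.13))² + (-2 - (-1.8))² + (6.8 - 7.15)² + (-4.07 - 5.3)² + (-0.19 - (-4.9))²)
= √((-1.76)² + (-0.2)² + (-0.35)² + (-9.37)² + 4.71²) = √(3.0976 + 0.04 + 0.1225 + 87.7969 + 22.1841) = √113.2411 ≈ 10.6415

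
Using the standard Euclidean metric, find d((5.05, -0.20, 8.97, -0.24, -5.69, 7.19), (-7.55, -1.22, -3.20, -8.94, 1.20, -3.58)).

√(Σ(x_i - y_i)²) = √((5.05 - (-7.55))² + (-0.2 - (-1.22))² + (8.97 - (-3.2))² + (-0.24 - (-8.94))² + (-5.69 - 1.2)² + (7.19 - (-3.58))²)
= √(12.6² + 1.02² + 12.17² + 8.7² + (-6.89)² + 10.77²) = √(158.76 + 1.0404 + 148.1089 + 75.69 + 47.4721 + 115.9929) = √547.0643 ≈ 23.3894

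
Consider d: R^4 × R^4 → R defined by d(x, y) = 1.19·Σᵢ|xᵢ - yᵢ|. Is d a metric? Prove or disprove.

Yes. The L1 (Manhattan) norm induces a metric on R^4, and multiplying a metric by a positive constant 1.19 > 0 preserves all four axioms: non-negativity (1.19·||x-y|| ≥ 0), identity (1.19·||x-y|| = 0 ⟺ ||x-y|| = 0 ⟺ x = y), symmetry (||x-y|| = ||y-x||), and the triangle inequality (1.19·||x-z|| ≤ 1.19·||x-y|| + 1.19·||y-z||). So d is a metric.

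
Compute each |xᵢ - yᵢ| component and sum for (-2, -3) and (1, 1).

Σ|x_i - y_i| = |-2 - 1| + |-3 - 1| = 3 + 4 = 7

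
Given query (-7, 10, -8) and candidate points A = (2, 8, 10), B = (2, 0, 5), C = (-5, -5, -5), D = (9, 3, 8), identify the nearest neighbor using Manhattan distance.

Distances: d(A) = 29, d(B) = 32, d(C) = 20, d(D) = 39. Nearest: C = (-5, -5, -5) with distance 20.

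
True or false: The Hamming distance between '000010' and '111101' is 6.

Differing positions: 1, 2, 3, 4, 5, 6. Hamming distance = 6, so the claim is true.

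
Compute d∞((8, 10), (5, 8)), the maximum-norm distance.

max(|x_i - y_i|) = max(|8 - 5|, |10 - 8|) = max(3, 2) = 3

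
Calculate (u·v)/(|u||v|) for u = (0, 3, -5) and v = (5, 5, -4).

With u = (0, 3, -5), v = (5, 5, -4):
u·v = 0·5 + 3·5 + (-5)·(-4) = 0 + 15 + 20 = 35.
|u| = √(0² + 3² + (-5)²) = √34, |v| = √(5² + 5² + (-4)²) = √66, so |u||v| = √(34·66) = √2244.
cos θ = (u·v)/(|u||v|) = 35/√2244 ≈ 0.7389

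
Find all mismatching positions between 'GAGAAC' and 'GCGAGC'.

Differing positions: 2, 5. Hamming distance = 2.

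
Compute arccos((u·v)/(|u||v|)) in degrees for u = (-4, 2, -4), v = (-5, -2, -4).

With u = (-4, 2, -4), v = (-5, -2, -4):
u·v = (-4)·(-5) + 2·(-2) + (-4)·(-4) = 20 + (-4) + 16 = 32.
|u| = √((-4)² + 2² + (-4)²) = √36, |v| = √((-5)² + (-2)² + (-4)²) = √45, so |u||v| = √(36·45) = √1620.
cos θ = (u·v)/(|u||v|) = 32/√1620 ≈ 0.795046
θ = arccos(0.795046) ≈ 37.34°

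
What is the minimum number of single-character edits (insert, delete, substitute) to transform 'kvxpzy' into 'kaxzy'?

Let D[i][j] be the edit distance between the first i characters of 'kvxpzy' and the first j characters of 'kaxzy', with D[i][0] = i, D[0][j] = j, and D[i][j] = D[i-1][j-1] if the characters match, else 1 + min(D[i-1][j], D[i][j-1], D[i-1][j-1]). Filling the table (rows: prefixes of 'kvxpzy', columns: prefixes of 'kaxzy'):
     ε  k  a  x  z  y
  ε  0  1  2  3  4  5
  k  1  0  1  2  3  4
  v  2  1  1  2  3  4
  x  3  2  2  1  2  3
  p  4  3  3  2  2  3
  z  5  4  4  3  2  3
  y  6  5  5  4  3  2
The bottom-right entry gives D[6][5] = 2, so no sequence of fewer than 2 edits works. Backtracking through the table gives one optimal edit sequence (2 edits):
  kvxpzy → kaxpzy (sub v→a @2)
  kaxpzy → kaxzy (del p @4)
Edit distance = 2.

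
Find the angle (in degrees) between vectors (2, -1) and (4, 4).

With u = (2, -1), v = (4, 4):
u·v = 2·4 + (-1)·4 = 8 + (-4) = 4.
|u| = √(2² + (-1)²) = √5, |v| = √(4² + 4²) = √32, so |u||v| = √(5·32) = √160.
cos θ = (u·v)/(|u||v|) = 4/√160 ≈ 0.316228
θ = arccos(0.316228) ≈ 71.57°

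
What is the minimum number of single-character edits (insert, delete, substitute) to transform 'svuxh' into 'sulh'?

Let D[i][j] be the edit distance between the first i characters of 'svuxh' and the first j characters of 'sulh', with D[i][0] = i, D[0][j] = j, and D[i][j] = D[i-1][j-1] if the characters match, else 1 + min(D[i-1][j], D[i][j-1], D[i-1][j-1]). Filling the table (rows: prefixes of 'svuxh', columns: prefixes of 'sulh'):
     ε  s  u  l  h
  ε  0  1  2  3  4
  s  1  0  1  2  3
  v  2  1  1  2  3
  u  3  2  1  2  3
  x  4  3  2  2  3
  h  5  4  3  3  2
The bottom-right entry gives D[5][4] = 2, so no sequence of fewer than 2 edits works. Backtracking through the table gives one optimal edit sequence (2 edits):
  svuxh → suxh (del v @2)
  suxh → sulh (sub x→l @3)
Edit distance = 2.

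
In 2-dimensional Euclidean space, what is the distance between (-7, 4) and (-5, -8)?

√(Σ(x_i - y_i)²) = √((-7 - (-5))² + (4 - (-8))²)
= √((-2)² + 12²) = √(4 + 144) = √148 ≈ 12.1655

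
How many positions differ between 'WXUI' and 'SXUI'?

Differing positions: 1. Hamming distance = 1.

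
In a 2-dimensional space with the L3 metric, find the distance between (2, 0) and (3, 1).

(Σ|x_i - y_i|^3)^(1/3) = (|2 - 3|^3 + |0 - 1|^3)^(1/3)
= (1^3 + 1^3)^(1/3) = (1 + 1)^(1/3) = (2)^(1/3) ≈ 1.2599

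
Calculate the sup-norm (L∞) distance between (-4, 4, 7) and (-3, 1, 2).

max(|x_i - y_i|) = max(|-4 - (-3)|, |4 - 1|, |7 - 2|) = max(1, 3, 5) = 5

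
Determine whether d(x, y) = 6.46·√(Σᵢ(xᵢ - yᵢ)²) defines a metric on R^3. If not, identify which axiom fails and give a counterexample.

Yes. The L2 (Euclidean) norm induces a metric on R^3, and multiplying a metric by a positive constant 6.46 > 0 preserves all four axioms: non-negativity (6.46·||x-y|| ≥ 0), identity (6.46·||x-y|| = 0 ⟺ ||x-y|| = 0 ⟺ x = y), symmetry (||x-y|| = ||y-x||), and the triangle inequality (6.46·||x-z|| ≤ 6.46·||x-y|| + 6.46·||y-z||). So d is a metric.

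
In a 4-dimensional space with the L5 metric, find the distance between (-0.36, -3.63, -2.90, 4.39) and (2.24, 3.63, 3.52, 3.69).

(Σ|x_i - y_i|^5)^(1/5) = (|-0.36 - 2.24|^5 + |-3.63 - 3.63|^5 + |-2.9 - 3.52|^5 + |4.39 - 3.69|^5)^(1/5)
= (2.6^5 + 7.26^5 + 6.42^5 + 0.7^5)^(1/5) ≈ (118.8138 + 20168.9414 + 10906.2423 + 0.1681)^(1/5) = (31194.1656)^(1/5) ≈ 7.9216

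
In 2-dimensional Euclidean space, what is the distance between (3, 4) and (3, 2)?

√(Σ(x_i - y_i)²) = √((3 - 3)² + (4 - 2)²)
= √(0² + 2²) = √(0 + 4) = √4 = 2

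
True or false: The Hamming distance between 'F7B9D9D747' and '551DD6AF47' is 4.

Differing positions: 1, 2, 3, 4, 6, 7, 8. Hamming distance = 7, so the claim that d_H = 4 is false.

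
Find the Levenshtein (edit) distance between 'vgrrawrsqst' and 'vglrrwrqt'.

Let D[i][j] be the edit distance between the first i characters of 'vgrrawrsqst' and the first j characters of 'vglrrwrqt', with D[i][0] = i, D[0][j] = j, and D[i][j] = D[i-1][j-1] if the characters match, else 1 + min(D[i-1][j], D[i][j-1], D[i-1][j-1]). Filling the table (rows: prefixes of 'vgrrawrsqst', columns: prefixes of 'vglrrwrqt'):
     ε  v  g  l  r  r  w  r  q  t
  ε  0  1  2  3  4  5  6  7  8  9
  v  1  0  1  2  3  4  5  6  7  8
  g  2  1  0  1  2  3  4  5  6  7
  r  3  2  1  1  1  2  3  4  5  6
  r  4  3  2  2  1  1  2  3  4  5
  a  5  4  3  3  2  2  2  3  4  5
  w  6  5  4  4  3  3  2  3  4  5
  r  7  6  5  5  4  3  3  2  3  4
  s  8  7  6  6  5  4  4  3  3  4
  q  9  8  7  7  6  5  5  4  3  4
  s 10  9  8  8  7  6  6  5  4  4
  t 11 10  9  9  8  7  7  6  5  4
The bottom-right entry gives D[11][9] = 4, so no sequence of fewer than 4 edits works. Backtracking through the table gives one optimal edit sequence (4 edits):
  vgrrawrsqst → vglrawrsqst (sub r→l @3)
  vglrawrsqst → vglrrwrsqst (sub a→r @5)
  vglrrwrsqst → vglrrwrqst (del s @8)
  vglrrwrqst → vglrrwrqt (del s @9)
Edit distance = 4.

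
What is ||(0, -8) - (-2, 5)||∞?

max(|x_i - y_i|) = max(|0 - (-2)|, |-8 - 5|) = max(2, 13) = 13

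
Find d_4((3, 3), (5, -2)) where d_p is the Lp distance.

(Σ|x_i - y_i|^4)^(1/4) = (|3 - 5|^4 + |3 - (-2)|^4)^(1/4)
= (2^4 + 5^4)^(1/4) = (16 + 625)^(1/4) = (641)^(1/4) ≈ 5.0317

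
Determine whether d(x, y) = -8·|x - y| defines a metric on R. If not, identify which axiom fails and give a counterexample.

No. With c = -8 < 0, d fails non-negativity: d(3, 10) = -8·|3 - 10| = -8·7 = -56 < 0.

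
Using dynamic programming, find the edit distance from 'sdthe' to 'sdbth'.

Let D[i][j] be the edit distance between the first i characters of 'sdthe' and the first j characters of 'sdbth', with D[i][0] = i, D[0][j] = j, and D[i][j] = D[i-1][j-1] if the characters match, else 1 + min(D[i-1][j], D[i][j-1], D[i-1][j-1]). Filling the table (rows: prefixes of 'sdthe', columns: prefixes of 'sdbth'):
     ε  s  d  b  t  h
  ε  0  1  2  3  4  5
  s  1  0  1  2  3  4
  d  2  1  0  1  2  3
  t  3  2  1  1  1  2
  h  4  3  2  2  2  1
  e  5  4  3  3  3  2
The bottom-right entry gives D[5][5] = 2, so no sequence of fewer than 2 edits works. Backtracking through the table gives one optimal edit sequence (2 edits):
  sdthe → sdbthe (ins b @3)
  sdbthe → sdbth (del e @6)
Edit distance = 2.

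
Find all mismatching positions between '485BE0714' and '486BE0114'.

Differing positions: 3, 7. Hamming distance = 2.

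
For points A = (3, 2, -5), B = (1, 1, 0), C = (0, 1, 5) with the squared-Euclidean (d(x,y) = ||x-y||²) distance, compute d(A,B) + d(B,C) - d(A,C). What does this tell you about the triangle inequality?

d(A,B) = 2² + 1² + 5² = 30, d(B,C) = 1² + 0² + 5² = 26, d(A,C) = 3² + 1² + 10² = 110.
d(A,B) + d(B,C) - d(A,C) = 30 + 26 - 110 = 56 - 110 = -54. This is < 0, so the triangle inequality FAILS for these points (squared-Euclidean is not a metric).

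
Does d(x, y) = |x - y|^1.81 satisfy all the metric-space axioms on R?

No. d(x,y) = |x-y|^1.81 fails the triangle inequality since p = 1.81 > 1. Counterexample: x = 1, y = 11, z = 20. d(x,z) = |1 - 20|^1.81 = 19^1.81 ≈ 206.3213, but d(x,y) + d(y,z) = 10^1.81 + 9^1.81 ≈ 64.5654 + 53.3555 = 117.9209. Since 206.3213 > 117.9209, the triangle inequality is violated.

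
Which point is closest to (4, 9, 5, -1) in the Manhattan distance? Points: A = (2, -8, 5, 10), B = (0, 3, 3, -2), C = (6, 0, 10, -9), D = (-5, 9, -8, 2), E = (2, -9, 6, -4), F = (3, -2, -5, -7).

Distances: d(A) = 30, d(B) = 13, d(C) = 24, d(D) = 25, d(E) = 24, d(F) = 28. Nearest: B = (0, 3, 3, -2) with distance 13.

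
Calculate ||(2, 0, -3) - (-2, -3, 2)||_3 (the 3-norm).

(Σ|x_i - y_i|^3)^(1/3) = (|2 - (-2)|^3 + |0 - (-3)|^3 + |-3 - 2|^3)^(1/3)
= (4^3 + 3^3 + 5^3)^(1/3) = (64 + 27 + 125)^(1/3) = (216)^(1/3) = 6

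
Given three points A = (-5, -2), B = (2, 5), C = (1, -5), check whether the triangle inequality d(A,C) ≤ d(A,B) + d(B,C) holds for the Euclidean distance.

d(A,B) = √(7² + 7²) = √98 ≈ 9.8995, d(B,C) = √(1² + 10²) = √101 ≈ 10.0499, d(A,C) = √(6² + 3²) = √45 ≈ 6.7082.
d(A,C) ≈ 6.7082 ≤ 9.8995 + 10.0499 = 19.9494. Triangle inequality is satisfied.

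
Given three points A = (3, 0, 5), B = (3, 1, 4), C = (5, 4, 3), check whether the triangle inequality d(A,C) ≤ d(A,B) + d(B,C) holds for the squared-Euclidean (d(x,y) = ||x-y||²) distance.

d(A,B) = 0² + 1² + 1² = 2, d(B,C) = 2² + 3² + 1² = 14, d(A,C) = 2² + 4² + 2² = 24.
d(A,C) = 24 > 2 + 14 = 16. Triangle inequality is VIOLATED. (Squared-Euclidean is not a metric — this is a counterexample.)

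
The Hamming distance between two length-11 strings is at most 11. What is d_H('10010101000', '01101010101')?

Differing positions: 1, 2, 3, 4, 5, 6, 7, 8, 9, 11. Hamming distance = 10. The maximum possible Hamming distance for length-11 strings is 11, so d_H/11 = 10/11 ≈ 0.9091.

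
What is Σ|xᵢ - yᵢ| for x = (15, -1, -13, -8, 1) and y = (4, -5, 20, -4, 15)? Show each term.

Σ|x_i - y_i| = |15 - 4| + |-1 - (-5)| + |-13 - 20| + |-8 - (-4)| + |1 - 15| = 11 + 4 + 33 + 4 + 14 = 66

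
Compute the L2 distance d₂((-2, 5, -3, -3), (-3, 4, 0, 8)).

√(Σ(x_i - y_i)²) = √((-2 - (-3))² + (5 - 4)² + (-3 - 0)² + (-3 - 8)²)
= √(1² + 1² + (-3)² + (-11)²) = √(1 + 1 + 9 + 121) = √132 ≈ 11.4891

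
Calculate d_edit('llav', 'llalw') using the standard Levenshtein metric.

Let D[i][j] be the edit distance between the first i characters of 'llav' and the first j characters of 'llalw', with D[i][0] = i, D[0][j] = j, and D[i][j] = D[i-1][j-1] if the characters match, else 1 + min(D[i-1][j], D[i][j-1], D[i-1][j-1]). Filling the table (rows: prefixes of 'llav', columns: prefixes of 'llalw'):
     ε  l  l  a  l  w
  ε  0  1  2  3  4  5
  l  1  0  1  2  3  4
  l  2  1  0  1  2  3
  a  3  2  1  0  1  2
  v  4  3  2  1  1  2
The bottom-right entry gives D[4][5] = 2, so no sequence of fewer than 2 edits works. Backtracking through the table gives one optimal edit sequence (2 edits):
  llav → llalv (ins l @4)
  llalv → llalw (sub v→w @5)
Edit distance = 2.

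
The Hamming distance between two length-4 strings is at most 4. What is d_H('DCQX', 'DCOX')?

Differing positions: 3. Hamming distance = 1. The maximum possible Hamming distance for length-4 strings is 4, so d_H/4 = 1/4 = 0.25.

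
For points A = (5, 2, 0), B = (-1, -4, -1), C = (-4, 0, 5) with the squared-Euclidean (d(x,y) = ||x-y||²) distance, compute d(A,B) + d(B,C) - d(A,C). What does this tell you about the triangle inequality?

d(A,B) = 6² + 6² + 1² = 73, d(B,C) = 3² + 4² + 6² = 61, d(A,C) = 9² + 2² + 5² = 110.
d(A,B) + d(B,C) - d(A,C) = 73 + 61 - 110 = 134 - 110 = 24. This is ≥ 0, so the triangle inequality holds for these points.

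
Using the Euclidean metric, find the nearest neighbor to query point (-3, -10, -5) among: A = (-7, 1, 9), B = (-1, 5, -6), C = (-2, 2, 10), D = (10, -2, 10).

Distances: d(A) ≈ 18.2483, d(B) ≈ 15.1658, d(C) ≈ 19.2354, d(D) ≈ 21.4009. Nearest: B = (-1, 5, -6) with distance 15.1658.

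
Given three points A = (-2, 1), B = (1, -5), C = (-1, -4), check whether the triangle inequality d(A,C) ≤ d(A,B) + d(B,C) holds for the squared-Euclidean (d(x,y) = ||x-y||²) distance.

d(A,B) = 3² + 6² = 45, d(B,C) = 2² + 1² = 5, d(A,C) = 1² + 5² = 26.
d(A,C) = 26 ≤ 45 + 5 = 50. Triangle inequality is satisfied.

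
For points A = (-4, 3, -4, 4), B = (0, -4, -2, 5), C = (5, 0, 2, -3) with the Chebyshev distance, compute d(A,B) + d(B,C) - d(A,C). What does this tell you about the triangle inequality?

d(A,B) = max(4, 7, 2, 1) = 7, d(B,C) = max(5, 4, 4, 8) = 8, d(A,C) = max(9, 3, 6, 7) = 9.
d(A,B) + d(B,C) - d(A,C) = 7 + 8 - 9 = 15 - 9 = 6. This is ≥ 0, so the triangle inequality holds for these points.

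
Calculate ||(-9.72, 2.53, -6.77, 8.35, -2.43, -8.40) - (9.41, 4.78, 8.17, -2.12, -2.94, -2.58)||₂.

√(Σ(x_i - y_i)²) = √((-9.72 - 9.41)² + (2.53 - 4.78)² + (-6.77 - 8.17)² + (8.35 - (-2.12))² + (-2.43 - (-2.94))² + (-8.4 - (-2.58))²)
= √((-19.13)² + (-2.25)² + (-14.94)² + 10.47² + 0.51² + (-5.82)²) = √(365.9569 + 5.0625 + 223.2036 + 109.6209 + 0.2601 + 33.8724) = √737.9764 ≈ 27.1657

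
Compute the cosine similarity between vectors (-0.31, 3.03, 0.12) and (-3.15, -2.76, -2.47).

With u = (-0.31, 3.03, 0.12), v = (-3.15, -2.76, -2.47):
u·v = (-0.31)·(-3.15) + 3.03·(-2.76) + 0.12·(-2.47) = 0.9765 + (-8.3628) + (-0.2964) = -7.6827.
|u| = √((-0.31)² + 3.03² + 0.12²) = √(0.0961 + 9.1809 + 0.0144) = √9.2914, |v| = √((-3.15)² + (-2.76)² + (-2.47)²) = √(9.9225 + 7.6176 + 6.1009) = √23.641.
cos θ = (u·v)/(|u||v|) = -7.6827/(√9.2914·√23.641) ≈ -0.5184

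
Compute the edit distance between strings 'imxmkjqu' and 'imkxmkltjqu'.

Let D[i][j] be the edit distance between the first i characters of 'imxmkjqu' and the first j characters of 'imkxmkltjqu', with D[i][0] = i, D[0][j] = j, and D[i][j] = D[i-1][j-1] if the characters match, else 1 + min(D[i-1][j], D[i][j-1], D[i-1][j-1]). Filling the table (rows: prefixes of 'imxmkjqu', columns: prefixes of 'imkxmkltjqu'):
     ε  i  m  k  x  m  k  l  t  j  q  u
  ε  0  1  2  3  4  5  6  7  8  9 10 11
  i  1  0  1  2  3  4  5  6  7  8  9 10
  m  2  1  0  1  2  3  4  5  6  7  8  9
  x  3  2  1  1  1  2  3  4  5  6  7  8
  m  4  3  2  2  2  1  2  3  4  5  6  7
  k  5  4  3  2  3  2  1  2  3  4  5  6
  j  6  5  4  3  3  3  2  2  3  3  4  5
  q  7  6  5  4  4  4  3  3  3  4  3  4
  u  8  7  6  5  5  5  4  4  4  4  4  3
The bottom-right entry gives D[8][11] = 3, so no sequence of fewer than 3 edits works. Backtracking through the table gives one optimal edit sequence (3 edits):
  imxmkjqu → imkxmkjqu (ins k @3)
  imkxmkjqu → imkxmkljqu (ins l @7)
  imkxmkljqu → imkxmkltjqu (ins t @8)
Edit distance = 3.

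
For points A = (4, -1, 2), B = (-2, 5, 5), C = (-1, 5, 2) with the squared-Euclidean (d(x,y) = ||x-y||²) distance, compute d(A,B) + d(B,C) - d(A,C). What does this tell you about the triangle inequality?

d(A,B) = 6² + 6² + 3² = 81, d(B,C) = 1² + 0² + 3² = 10, d(A,C) = 5² + 6² + 0² = 61.
d(A,B) + d(B,C) - d(A,C) = 81 + 10 - 61 = 91 - 61 = 30. This is ≥ 0, so the triangle inequality holds for these points.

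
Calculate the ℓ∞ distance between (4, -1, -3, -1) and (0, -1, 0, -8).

max(|x_i - y_i|) = max(|4 - 0|, |-1 - (-1)|, |-3 - 0|, |-1 - (-8)|) = max(4, 0, 3, 7) = 7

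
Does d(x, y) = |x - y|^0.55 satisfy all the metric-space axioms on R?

Yes. With 0 < p = 0.55 ≤ 1, d(x,y) = |x-y|^0.55 is a metric on R. Non-negativity and symmetry are immediate; |x-y|^0.55 = 0 ⟺ |x-y| = 0 ⟺ x = y. For the triangle inequality, the function t ↦ t^0.55 is subadditive on [0,∞) when p ≤ 1, so |x-z|^0.55 ≤ (|x-y| + |y-z|)^0.55 ≤ |x-y|^0.55 + |y-z|^0.55.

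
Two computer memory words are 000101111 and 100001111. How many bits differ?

Differing positions: 1, 4. Hamming distance = 2.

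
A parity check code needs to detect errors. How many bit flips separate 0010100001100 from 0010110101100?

Differing positions: 6, 8. Hamming distance = 2.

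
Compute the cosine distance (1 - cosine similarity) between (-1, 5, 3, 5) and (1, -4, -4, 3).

With u = (-1, 5, 3, 5), v = (1, -4, -4, 3):
u·v = (-1)·1 + 5·(-4) + 3·(-4) + 5·3 = (-1) + (-20) + (-12) + 15 = -18.
|u| = √((-1)² + 5² + 3² + 5²) = √60, |v| = √(1² + (-4)² + (-4)² + 3²) = √42, so |u||v| = √(60·42) = √2520.
cos θ = (u·v)/(|u||v|) = -18/√2520 ≈ -0.3586
Cosine distance = 1 - cos θ ≈ 1 - (-0.3586) = 1.3586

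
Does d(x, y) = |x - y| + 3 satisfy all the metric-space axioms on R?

No. d fails identity of indiscernibles (specifically d(x,x) = 0): d(2, 2) = |2 - 2| + 3 = 0 + 3 = 3 ≠ 0.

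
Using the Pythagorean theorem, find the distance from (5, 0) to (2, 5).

√(Σ(x_i - y_i)²) = √((5 - 2)² + (0 - 5)²)
= √(3² + (-5)²) = √(9 + 25) = √34 ≈ 5.831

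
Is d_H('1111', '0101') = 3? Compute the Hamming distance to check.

Differing positions: 1, 3. Hamming distance = 2, so the claim that d_H = 3 is false.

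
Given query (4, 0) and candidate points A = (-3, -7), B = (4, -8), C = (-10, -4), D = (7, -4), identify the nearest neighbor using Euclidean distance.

Distances: d(A) ≈ 9.8995, d(B) = 8, d(C) ≈ 14.5602, d(D) = 5. Nearest: D = (7, -4) with distance 5.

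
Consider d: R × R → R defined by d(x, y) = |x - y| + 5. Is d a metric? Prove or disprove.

No. d fails identity of indiscernibles (specifically d(x,x) = 0): d(1, 1) = |1 - 1| + 5 = 0 + 5 = 5 ≠ 0.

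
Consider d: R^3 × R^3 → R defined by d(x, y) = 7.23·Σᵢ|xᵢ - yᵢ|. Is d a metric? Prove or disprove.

Yes. The L1 (Manhattan) norm induces a metric on R^3, and multiplying a metric by a positive constant 7.23 > 0 preserves all four axioms: non-negativity (7.23·||x-y|| ≥ 0), identity (7.23·||x-y|| = 0 ⟺ ||x-y|| = 0 ⟺ x = y), symmetry (||x-y|| = ||y-x||), and the triangle inequality (7.23·||x-z|| ≤ 7.23·||x-y|| + 7.23·||y-z||). So d is a metric.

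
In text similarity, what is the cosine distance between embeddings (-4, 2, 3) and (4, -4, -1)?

With u = (-4, 2, 3), v = (4, -4, -1):
u·v = (-4)·4 + 2·(-4) + 3·(-1) = (-16) + (-8) + (-3) = -27.
|u| = √((-4)² + 2² + 3²) = √29, |v| = √(4² + (-4)² + (-1)²) = √33, so |u||v| = √(29·33) = √957.
cos θ = (u·v)/(|u||v|) = -27/√957 ≈ -0.8728
Cosine distance = 1 - cos θ ≈ 1 - (-0.8728) = 1.8728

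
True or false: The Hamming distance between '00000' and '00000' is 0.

Differing positions: none. Hamming distance = 0, so the claim is true.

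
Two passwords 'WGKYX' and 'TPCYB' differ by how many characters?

Differing positions: 1, 2, 3, 5. Hamming distance = 4.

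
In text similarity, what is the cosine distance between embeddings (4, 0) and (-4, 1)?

With u = (4, 0), v = (-4, 1):
u·v = 4·(-4) + 0·1 = (-16) + 0 = -16.
|u| = √(4² + 0²) = √16, |v| = √((-4)² + 1²) = √17, so |u||v| = √(16·17) = √272.
cos θ = (u·v)/(|u||v|) = -16/√272 ≈ -0.9701
Cosine distance = 1 - cos θ ≈ 1 - (-0.9701) = 1.9701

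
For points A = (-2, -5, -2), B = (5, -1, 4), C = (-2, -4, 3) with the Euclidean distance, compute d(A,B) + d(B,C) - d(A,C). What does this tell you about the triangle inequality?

d(A,B) = √(7² + 4² + 6²) = √101 ≈ 10.0499, d(B,C) = √(7² + 3² + 1²) = √59 ≈ 7.6811, d(A,C) = √(0² + 1² + 5²) = √26 ≈ 5.099.
d(A,B) + d(B,C) - d(A,C) = 10.0499 + 7.6811 - 5.099 = 17.731 - 5.099 = 12.632 (to 4 decimal places). This is ≥ 0, so the triangle inequality holds for these points.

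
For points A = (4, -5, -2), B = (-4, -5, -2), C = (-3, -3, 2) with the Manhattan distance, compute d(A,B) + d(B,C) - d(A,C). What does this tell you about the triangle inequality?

d(A,B) = 8 + 0 + 0 = 8, d(B,C) = 1 + 2 + 4 = 7, d(A,C) = 7 + 2 + 4 = 13.
d(A,B) + d(B,C) - d(A,C) = 8 + 7 - 13 = 15 - 13 = 2. This is ≥ 0, so the triangle inequality holds for these points.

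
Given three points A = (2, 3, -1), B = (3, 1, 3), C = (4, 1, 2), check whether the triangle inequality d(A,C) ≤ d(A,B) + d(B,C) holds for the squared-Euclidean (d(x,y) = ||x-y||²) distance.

d(A,B) = 1² + 2² + 4² = 21, d(B,C) = 1² + 0² + 1² = 2, d(A,C) = 2² + 2² + 3² = 17.
d(A,C) = 17 ≤ 21 + 2 = 23. Triangle inequality is satisfied.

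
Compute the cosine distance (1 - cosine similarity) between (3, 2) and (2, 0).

With u = (3, 2), v = (2, 0):
u·v = 3·2 + 2·0 = 6 + 0 = 6.
|u| = √(3² + 2²) = √13, |v| = √(2² + 0²) = √4, so |u||v| = √(13·4) = √52.
cos θ = (u·v)/(|u||v|) = 6/√52 ≈ 0.8321
Cosine distance = 1 - cos θ ≈ 1 - 0.8321 = 0.1679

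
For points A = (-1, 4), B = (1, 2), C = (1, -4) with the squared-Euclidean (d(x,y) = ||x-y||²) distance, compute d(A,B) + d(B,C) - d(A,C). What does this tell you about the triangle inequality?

d(A,B) = 2² + 2² = 8, d(B,C) = 0² + 6² = 36, d(A,C) = 2² + 8² = 68.
d(A,B) + d(B,C) - d(A,C) = 8 + 36 - 68 = 44 - 68 = -24. This is < 0, so the triangle inequality FAILS for these points (squared-Euclidean is not a metric).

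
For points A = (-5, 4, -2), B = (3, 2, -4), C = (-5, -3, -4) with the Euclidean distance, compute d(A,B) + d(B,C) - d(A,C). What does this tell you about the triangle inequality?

d(A,B) = √(8² + 2² + 2²) = √72 ≈ 8.4853, d(B,C) = √(8² + 5² + 0²) = √89 ≈ 9.434, d(A,C) = √(0² + 7² + 2²) = √53 ≈ 7.2801.
d(A,B) + d(B,C) - d(A,C) = 8.4853 + 9.434 - 7.2801 = 17.9193 - 7.2801 = 10.6392 (to 4 decimal places). This is ≥ 0, so the triangle inequality holds for these points.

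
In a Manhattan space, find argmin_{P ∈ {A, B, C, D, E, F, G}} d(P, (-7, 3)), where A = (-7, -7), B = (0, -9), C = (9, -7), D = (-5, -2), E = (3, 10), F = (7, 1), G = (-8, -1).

Distances: d(A) = 10, d(B) = 19, d(C) = 26, d(D) = 7, d(E) = 17, d(F) = 16, d(G) = 5. Nearest: G = (-8, -1) with distance 5.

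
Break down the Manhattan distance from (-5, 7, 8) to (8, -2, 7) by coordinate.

Σ|x_i - y_i| = |-5 - 8| + |7 - (-2)| + |8 - 7| = 13 + 9 + 1 = 23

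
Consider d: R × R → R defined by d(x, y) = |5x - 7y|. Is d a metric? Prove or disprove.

No. d fails symmetry: d(5, 2) = |5·5 - 7·2| = |11| = 11, but d(2, 5) = |5·2 - 7·5| = |-25| = 25. Since 11 ≠ 25, d(x,y) ≠ d(y,x) in general.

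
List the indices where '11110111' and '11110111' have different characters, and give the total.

Differing positions: none. Hamming distance = 0.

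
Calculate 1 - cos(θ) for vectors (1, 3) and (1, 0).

With u = (1, 3), v = (1, 0):
u·v = 1·1 + 3·0 = 1 + 0 = 1.
|u| = √(1² + 3²) = √10, |v| = √(1² + 0²) = √1, so |u||v| = √(10·1) = √10.
cos θ = (u·v)/(|u||v|) = 1/√10 ≈ 0.3162
Cosine distance = 1 - cos θ ≈ 1 - 0.3162 = 0.6838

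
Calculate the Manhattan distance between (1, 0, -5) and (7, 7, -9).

Σ|x_i - y_i| = |1 - 7| + |0 - 7| + |-5 - (-9)| = 6 + 7 + 4 = 17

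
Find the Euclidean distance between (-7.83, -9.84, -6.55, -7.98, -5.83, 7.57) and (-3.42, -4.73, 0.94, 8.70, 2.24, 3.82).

√(Σ(x_i - y_i)²) = √((-7.83 - (-3.42))² + (-9.84 - (-4.73))² + (-6.55 - 0.94)² + (-7.98 - 8.7)² + (-5.83 - 2.24)² + (7.57 - 3.82)²)
= √((-4.41)² + (-5.11)² + (-7.49)² + (-16.68)² + (-8.07)² + 3.75²) = √(19.4481 + 26.1121 + 56.1001 + 278.2224 + 65.1249 + 14.0625) = √459.0701 ≈ 21.4259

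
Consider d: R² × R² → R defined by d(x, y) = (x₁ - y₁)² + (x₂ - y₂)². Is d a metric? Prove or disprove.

No. The squared Euclidean distance fails the triangle inequality. Counterexample: x = (0, 0), y = (1, 5), z = (2, 10). d(x,z) = 2² + 10² = 104, but d(x,y) + d(y,z) = (1² + 5²) + (1² + 5²) = 26 + 26 = 52. Since 104 > 52, the triangle inequality is violated. (Note: √d, the ordinary Euclidean distance, IS a metric.)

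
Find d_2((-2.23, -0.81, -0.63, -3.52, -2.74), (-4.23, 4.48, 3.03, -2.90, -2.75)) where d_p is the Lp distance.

(Σ|x_i - y_i|^2)^(1/2) = (|-2.23 - (-4.23)|^2 + |-0.81 - 4.48|^2 + |-0.63 - 3.03|^2 + |-3.52 - (-2.9)|^2 + |-2.74 - (-2.75)|^2)^(1/2)
= (2^2 + 5.29^2 + 3.66^2 + 0.62^2 + 0.01^2)^(1/2) = (4 + 27.9841 + 13.3956 + 0.3844 + 0.0001)^(1/2) = (45.7642)^(1/2) ≈ 6.7649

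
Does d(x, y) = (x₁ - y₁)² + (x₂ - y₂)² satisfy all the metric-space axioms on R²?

No. The squared Euclidean distance fails the triangle inequality. Counterexample: x = (0, 0), y = (2, 4), z = (4, 8). d(x,z) = 4² + 8² = 80, but d(x,y) + d(y,z) = (2² + 4²) + (2² + 4²) = 20 + 20 = 40. Since 80 > 40, the triangle inequality is violated. (Note: √d, the ordinary Euclidean distance, IS a metric.)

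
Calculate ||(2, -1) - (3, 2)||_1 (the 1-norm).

Σ|x_i - y_i| = |2 - 3| + |-1 - 2| = 1 + 3 = 4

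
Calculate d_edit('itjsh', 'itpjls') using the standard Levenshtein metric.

Let D[i][j] be the edit distance between the first i characters of 'itjsh' and the first j characters of 'itpjls', with D[i][0] = i, D[0][j] = j, and D[i][j] = D[i-1][j-1] if the characters match, else 1 + min(D[i-1][j], D[i][j-1], D[i-1][j-1]). Filling the table (rows: prefixes of 'itjsh', columns: prefixes of 'itpjls'):
     ε  i  t  p  j  l  s
  ε  0  1  2  3  4  5  6
  i  1  0  1  2  3  4  5
  t  2  1  0  1  2  3  4
  j  3  2  1  1  1  2  3
  s  4  3  2  2  2  2  2
  h  5  4  3  3  3  3  3
The bottom-right entry gives D[5][6] = 3, so no sequence of fewer than 3 edits works. Backtracking through the table gives one optimal edit sequence (3 edits):
  itjsh → itpjsh (ins p @3)
  itpjsh → itpjlh (sub s→l @5)
  itpjlh → itpjls (sub h→s @6)
Edit distance = 3.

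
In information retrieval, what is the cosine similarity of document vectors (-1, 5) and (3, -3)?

With u = (-1, 5), v = (3, -3):
u·v = (-1)·3 + 5·(-3) = (-3) + (-15) = -18.
|u| = √((-1)² + 5²) = √26, |v| = √(3² + (-3)²) = √18, so |u||v| = √(26·18) = √468.
cos θ = (u·v)/(|u||v|) = -18/√468 ≈ -0.8321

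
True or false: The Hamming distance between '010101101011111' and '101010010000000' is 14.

Differing positions: 1, 2, 3, 4, 5, 6, 7, 8, 9, 11, 12, 13, 14, 15. Hamming distance = 14, so the claim is true.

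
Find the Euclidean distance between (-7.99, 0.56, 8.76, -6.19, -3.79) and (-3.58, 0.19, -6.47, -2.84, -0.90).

√(Σ(x_i - y_i)²) = √((-7.99 - (-3.58))² + (0.56 - 0.19)² + (8.76 - (-6.47))² + (-6.19 - (-2.84))² + (-3.79 - (-0.9))²)
= √((-4.41)² + 0.37² + 15.23² + (-3.35)² + (-2.89)²) = √(19.4481 + 0.1369 + 231.9529 + 11.2225 + 8.3521) = √271.1125 ≈ 16.4655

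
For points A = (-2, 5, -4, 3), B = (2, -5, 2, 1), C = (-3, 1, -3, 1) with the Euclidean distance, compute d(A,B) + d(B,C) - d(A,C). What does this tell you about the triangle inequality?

d(A,B) = √(4² + 10² + 6² + 2²) = √156 ≈ 12.49, d(B,C) = √(5² + 6² + 5² + 0²) = √86 ≈ 9.2736, d(A,C) = √(1² + 4² + 1² + 2²) = √22 ≈ 4.6904.
d(A,B) + d(B,C) - d(A,C) = 12.49 + 9.2736 - 4.6904 = 21.7636 - 4.6904 = 17.0732 (to 4 decimal places). This is ≥ 0, so the triangle inequality holds for these points.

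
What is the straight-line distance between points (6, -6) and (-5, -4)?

√(Σ(x_i - y_i)²) = √((6 - (-5))² + (-6 - (-4))²)
= √(11² + (-2)²) = √(121 + 4) = √125 ≈ 11.1803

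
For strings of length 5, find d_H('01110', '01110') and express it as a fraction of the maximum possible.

Differing positions: none. Hamming distance = 0. The maximum possible Hamming distance for length-5 strings is 5, so d_H/5 = 0/5 = 0.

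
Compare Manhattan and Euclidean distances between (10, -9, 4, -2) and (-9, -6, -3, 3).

L1 = |10 - (-9)| + |-9 - (-6)| + |4 - (-3)| + |-2 - 3| = 19 + 3 + 7 + 5 = 34
L2 = √(19² + 3² + 7² + 5²) = √444 ≈ 21.0713
L1 ≥ L2 always (equality iff movement is along one axis); L1 > L2 here.
Ratio L1/L2 = 34/√444 ≈ 1.6136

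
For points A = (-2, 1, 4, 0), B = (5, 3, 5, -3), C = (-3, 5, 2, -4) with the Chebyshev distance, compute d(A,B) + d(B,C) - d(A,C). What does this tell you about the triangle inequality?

d(A,B) = max(7, 2, 1, 3) = 7, d(B,C) = max(8, 2, 3, 1) = 8, d(A,C) = max(1, 4, 2, 4) = 4.
d(A,B) + d(B,C) - d(A,C) = 7 + 8 - 4 = 15 - 4 = 11. This is ≥ 0, so the triangle inequality holds for these points.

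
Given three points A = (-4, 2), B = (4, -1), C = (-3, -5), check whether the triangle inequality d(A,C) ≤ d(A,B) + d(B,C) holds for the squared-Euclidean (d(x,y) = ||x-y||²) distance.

d(A,B) = 8² + 3² = 73, d(B,C) = 7² + 4² = 65, d(A,C) = 1² + 7² = 50.
d(A,C) = 50 ≤ 73 + 65 = 138. Triangle inequality is satisfied.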